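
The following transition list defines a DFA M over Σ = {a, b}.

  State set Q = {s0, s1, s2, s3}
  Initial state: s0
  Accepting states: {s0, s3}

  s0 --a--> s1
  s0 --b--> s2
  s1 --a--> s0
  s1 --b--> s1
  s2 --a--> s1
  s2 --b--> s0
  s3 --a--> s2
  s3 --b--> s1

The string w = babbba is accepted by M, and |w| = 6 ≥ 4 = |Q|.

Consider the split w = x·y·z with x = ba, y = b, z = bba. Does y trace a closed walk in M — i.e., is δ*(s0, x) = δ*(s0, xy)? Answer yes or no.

yes

State sequence: s0 -b-> s2 -a-> s1 -b-> s1

After x (step 2): s1. After xy (step 3): s1.
They match, so y = b drives M around a cycle from s1 back to itself; pumping y any number of times keeps M in s1 before reading z, and xyⁱz ∈ L(M) for every i ≥ 0.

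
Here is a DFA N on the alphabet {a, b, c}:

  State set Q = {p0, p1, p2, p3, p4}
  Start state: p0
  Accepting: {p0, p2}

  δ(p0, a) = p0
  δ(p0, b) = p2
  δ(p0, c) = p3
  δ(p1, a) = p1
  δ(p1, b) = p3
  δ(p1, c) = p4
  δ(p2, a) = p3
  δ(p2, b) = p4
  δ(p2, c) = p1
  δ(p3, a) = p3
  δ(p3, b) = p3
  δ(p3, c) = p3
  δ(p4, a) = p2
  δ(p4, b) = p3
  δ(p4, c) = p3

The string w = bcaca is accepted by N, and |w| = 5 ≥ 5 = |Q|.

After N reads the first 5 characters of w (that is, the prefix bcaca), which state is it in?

State sequence: p0 -b-> p2 -c-> p1 -a-> p1 -c-> p4 -a-> p2

After reading 5 characters, N is in state p2.

p2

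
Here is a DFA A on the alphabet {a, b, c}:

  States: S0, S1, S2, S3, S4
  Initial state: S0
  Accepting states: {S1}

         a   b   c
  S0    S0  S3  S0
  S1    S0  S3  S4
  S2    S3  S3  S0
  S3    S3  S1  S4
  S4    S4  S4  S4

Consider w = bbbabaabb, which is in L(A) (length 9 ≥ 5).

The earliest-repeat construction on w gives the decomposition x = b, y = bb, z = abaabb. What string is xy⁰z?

xy⁰z = xz = b·abaabb = babaabb.
Reading y = bb takes A from S3 back to S3, so after x the machine is still in S3, and z then leads to the accepting state S1. Hence babaabb ∈ L(A).

babaabb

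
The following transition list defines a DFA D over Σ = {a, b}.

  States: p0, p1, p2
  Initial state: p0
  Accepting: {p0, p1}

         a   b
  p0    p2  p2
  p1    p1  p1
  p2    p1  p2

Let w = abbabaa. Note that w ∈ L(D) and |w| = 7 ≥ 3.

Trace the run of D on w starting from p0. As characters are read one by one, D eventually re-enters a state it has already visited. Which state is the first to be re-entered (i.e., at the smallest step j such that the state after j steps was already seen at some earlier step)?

p2

State sequence: p0 -a-> p2 -b-> p2 -b-> p2 -a-> p1 -b-> p1 -a-> p1 -a-> p1
First repeat at step 2: p2 was already visited.

The earliest repeat is at step j = 2: D is in p2, which it already visited at step i = 1.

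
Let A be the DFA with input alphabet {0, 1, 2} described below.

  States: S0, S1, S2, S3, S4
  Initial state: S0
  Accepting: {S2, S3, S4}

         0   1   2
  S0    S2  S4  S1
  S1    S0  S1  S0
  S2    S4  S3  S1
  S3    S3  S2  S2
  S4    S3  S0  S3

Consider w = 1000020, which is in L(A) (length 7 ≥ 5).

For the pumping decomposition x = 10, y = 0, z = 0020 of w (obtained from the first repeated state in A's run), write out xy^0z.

100020

xy⁰z = xz = 10·0020 = 100020.
Reading y = 0 takes A from S3 back to S3, so after x the machine is still in S3, and z then leads to the accepting state S4. Hence 100020 ∈ L(A).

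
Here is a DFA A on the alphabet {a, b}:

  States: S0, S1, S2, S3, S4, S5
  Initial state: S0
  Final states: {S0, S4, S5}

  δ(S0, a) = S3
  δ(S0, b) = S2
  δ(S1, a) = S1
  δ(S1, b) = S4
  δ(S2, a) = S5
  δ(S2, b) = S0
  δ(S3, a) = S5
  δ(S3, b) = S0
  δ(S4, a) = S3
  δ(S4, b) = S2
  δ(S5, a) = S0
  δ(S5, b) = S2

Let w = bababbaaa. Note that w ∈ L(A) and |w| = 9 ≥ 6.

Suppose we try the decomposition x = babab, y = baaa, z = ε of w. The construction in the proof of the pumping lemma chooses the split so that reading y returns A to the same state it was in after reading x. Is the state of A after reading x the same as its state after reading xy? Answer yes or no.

State sequence: S0 -b-> S2 -a-> S5 -b-> S2 -a-> S5 -b-> S2 -b-> S0 -a-> S3 -a-> S5 -a-> S0

After x (step 5): S2. After xy (step 9): S0.
They differ (S2 ≠ S0), so y is not a cycle from the state after x; this split is not the one the pumping-lemma construction produces, and pumping y need not keep the string in L(A).

no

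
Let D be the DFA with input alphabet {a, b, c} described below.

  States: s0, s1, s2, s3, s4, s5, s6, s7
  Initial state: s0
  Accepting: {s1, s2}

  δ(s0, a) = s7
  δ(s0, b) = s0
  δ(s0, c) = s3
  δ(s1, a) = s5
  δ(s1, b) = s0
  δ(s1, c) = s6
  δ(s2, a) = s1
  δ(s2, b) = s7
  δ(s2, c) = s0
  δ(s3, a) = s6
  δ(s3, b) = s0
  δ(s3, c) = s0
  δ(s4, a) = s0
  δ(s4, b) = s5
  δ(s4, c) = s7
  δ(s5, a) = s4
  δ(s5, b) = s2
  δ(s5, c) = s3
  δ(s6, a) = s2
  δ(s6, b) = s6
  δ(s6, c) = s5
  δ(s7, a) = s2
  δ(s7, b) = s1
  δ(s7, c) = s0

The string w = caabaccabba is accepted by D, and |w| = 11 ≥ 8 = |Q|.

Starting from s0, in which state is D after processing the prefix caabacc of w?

s3

State sequence: s0 -c-> s3 -a-> s6 -a-> s2 -b-> s7 -a-> s2 -c-> s0 -c-> s3

After reading 7 characters, D is in state s3.
(This kind of state-tracing is the core of the pumping-lemma construction: with 8 states, pigeonhole forces a repeat within the first 8 steps.)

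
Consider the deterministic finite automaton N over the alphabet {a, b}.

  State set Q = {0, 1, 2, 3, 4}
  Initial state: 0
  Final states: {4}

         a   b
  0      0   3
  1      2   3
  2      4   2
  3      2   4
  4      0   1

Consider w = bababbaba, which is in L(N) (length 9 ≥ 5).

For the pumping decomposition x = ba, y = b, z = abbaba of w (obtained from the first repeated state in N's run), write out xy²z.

babbabbaba

xy^2z = ba·b·b·abbaba = babbabbaba.
Reading y = b takes N from 2 back to 2, so after x·y·y the machine is still in 2, and z then leads to the accepting state 4. Hence babbabbaba ∈ L(N).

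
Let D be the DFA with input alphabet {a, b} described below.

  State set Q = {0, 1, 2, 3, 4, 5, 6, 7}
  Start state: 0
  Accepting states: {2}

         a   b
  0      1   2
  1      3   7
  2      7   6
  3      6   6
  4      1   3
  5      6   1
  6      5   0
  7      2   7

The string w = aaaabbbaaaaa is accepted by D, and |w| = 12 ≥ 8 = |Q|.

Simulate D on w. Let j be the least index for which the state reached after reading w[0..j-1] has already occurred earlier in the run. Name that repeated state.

1

State sequence: 0 -a-> 1 -a-> 3 -a-> 6 -a-> 5 -b-> 1 -b-> 7 -b-> 7 -a-> 2 -a-> 7 -a-> 2 -a-> 7 -a-> 2
First repeat at step 5: 1 was already visited.

The earliest repeat is at step j = 5: D is in 1, which it already visited at step i = 1.
With |Q| = 8, pigeonhole forces a state repeat no later than step 8; the substring read between the first and second visits to that state can be pumped.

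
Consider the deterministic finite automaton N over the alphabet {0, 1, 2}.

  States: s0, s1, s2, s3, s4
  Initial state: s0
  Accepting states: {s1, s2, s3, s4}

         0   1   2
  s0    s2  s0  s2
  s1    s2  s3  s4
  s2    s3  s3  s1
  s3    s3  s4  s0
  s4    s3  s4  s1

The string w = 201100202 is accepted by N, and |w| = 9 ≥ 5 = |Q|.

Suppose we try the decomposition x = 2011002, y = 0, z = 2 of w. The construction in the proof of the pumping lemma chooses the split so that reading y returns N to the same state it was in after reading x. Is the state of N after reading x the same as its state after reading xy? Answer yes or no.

Run of N on the first 8 characters of w = 2 0 1 1 0 0 2 0:
  step 0: s0  (start)
  step 1: s2  (read 2: s0→s2)
  step 2: s3  (read 0: s2→s3)
  step 3: s4  (read 1: s3→s4)
  step 4: s4  (read 1: s4→s4)
  step 5: s3  (read 0: s4→s3)
  step 6: s3  (read 0: s3→s3)
  step 7: s0  (read 2: s3→s0)
  step 8: s2  (read 0: s0→s2)

After x (step 7): s0. After xy (step 8): s2.
They differ (s0 ≠ s2), so y is not a cycle from the state after x; this split is not the one the pumping-lemma construction produces, and pumping y need not keep the string in L(N).

no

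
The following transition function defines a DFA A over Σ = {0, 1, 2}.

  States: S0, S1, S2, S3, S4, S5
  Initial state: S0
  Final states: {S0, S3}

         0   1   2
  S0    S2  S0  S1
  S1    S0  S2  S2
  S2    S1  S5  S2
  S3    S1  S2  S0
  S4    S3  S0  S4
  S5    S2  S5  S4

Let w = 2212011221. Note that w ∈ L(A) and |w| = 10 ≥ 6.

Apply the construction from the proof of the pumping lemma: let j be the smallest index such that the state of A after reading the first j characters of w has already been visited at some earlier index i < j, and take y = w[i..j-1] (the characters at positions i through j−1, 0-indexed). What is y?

Run of A on w = 2 2 1 2 0 1 1 2 2 1:
  step 0: S0  (start)
  step 1: S1  (read 2: S0→S1)
  step 2: S2  (read 2: S1→S2)
  step 3: S5  (read 1: S2→S5)
  step 4: S4  (read 2: S5→S4)
  step 5: S3  (read 0: S4→S3)
  step 6: S2  (read 1: S3→S2)   ← first repeat (S2 seen earlier)
  step 7: S5  (read 1: S2→S5)
  step 8: S4  (read 2: S5→S4)
  step 9: S4  (read 2: S4→S4)
  step 10: S0  (read 1: S4→S0)

So i = 2, j = 6, giving x = w[0:2] = 22, y = w[2:6] = 1201, z = w[6:10] = 1221.
Check: |xy| = 6 ≤ 6 and |y| = 4 ≥ 1. Reading y takes A from S2 back to S2, so every xyⁱz is accepted.
Pumping length from the standard proof: p = 6 (the number of states). The repeated state found above gives |xy| = j ≤ 6 and |y| = j − i ≥ 1.

1201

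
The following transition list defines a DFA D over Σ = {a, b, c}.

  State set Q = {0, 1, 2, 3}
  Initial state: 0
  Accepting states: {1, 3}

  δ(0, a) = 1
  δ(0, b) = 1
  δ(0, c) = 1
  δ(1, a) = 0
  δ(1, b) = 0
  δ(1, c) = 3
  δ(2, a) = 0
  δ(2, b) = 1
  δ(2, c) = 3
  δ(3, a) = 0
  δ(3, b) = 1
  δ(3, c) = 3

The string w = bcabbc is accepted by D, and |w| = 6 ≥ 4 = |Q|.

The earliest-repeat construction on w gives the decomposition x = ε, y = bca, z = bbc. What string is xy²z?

bcabcabbc

xy^2z = ε·bca·bca·bbc = bcabcabbc.
Reading y = bca takes D from 0 back to 0, so after x·y·y the machine is still in 0, and z then leads to the accepting state 1. Hence bcabcabbc ∈ L(D).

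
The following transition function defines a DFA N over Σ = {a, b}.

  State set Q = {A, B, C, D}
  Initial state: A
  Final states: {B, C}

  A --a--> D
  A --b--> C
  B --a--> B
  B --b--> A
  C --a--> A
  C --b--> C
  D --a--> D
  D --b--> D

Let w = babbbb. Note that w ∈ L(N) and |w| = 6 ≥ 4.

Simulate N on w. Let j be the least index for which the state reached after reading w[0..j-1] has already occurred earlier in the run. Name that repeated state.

A

State sequence: A -b-> C -a-> A -b-> C -b-> C -b-> C -b-> C
First repeat at step 2: A was already visited.

The earliest repeat is at step j = 2: N is in A, which it already visited at step i = 0.
Pumping length from the standard proof: p = 4 (the number of states). The repeated state found above gives |xy| = j ≤ 4 and |y| = j − i ≥ 1.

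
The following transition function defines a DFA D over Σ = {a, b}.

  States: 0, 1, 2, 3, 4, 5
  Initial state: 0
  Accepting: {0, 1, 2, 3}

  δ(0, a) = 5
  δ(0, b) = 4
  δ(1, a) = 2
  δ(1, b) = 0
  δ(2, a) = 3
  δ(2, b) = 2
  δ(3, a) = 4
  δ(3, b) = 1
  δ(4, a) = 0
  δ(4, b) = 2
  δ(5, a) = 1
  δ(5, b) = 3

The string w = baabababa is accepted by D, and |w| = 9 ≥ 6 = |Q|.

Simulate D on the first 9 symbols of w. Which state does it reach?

State sequence: 0 -b-> 4 -a-> 0 -a-> 5 -b-> 3 -a-> 4 -b-> 2 -a-> 3 -b-> 1 -a-> 2

After reading 9 characters, D is in state 2.
(This kind of state-tracing is the core of the pumping-lemma construction: with 6 states, pigeonhole forces a repeat within the first 6 steps.)

2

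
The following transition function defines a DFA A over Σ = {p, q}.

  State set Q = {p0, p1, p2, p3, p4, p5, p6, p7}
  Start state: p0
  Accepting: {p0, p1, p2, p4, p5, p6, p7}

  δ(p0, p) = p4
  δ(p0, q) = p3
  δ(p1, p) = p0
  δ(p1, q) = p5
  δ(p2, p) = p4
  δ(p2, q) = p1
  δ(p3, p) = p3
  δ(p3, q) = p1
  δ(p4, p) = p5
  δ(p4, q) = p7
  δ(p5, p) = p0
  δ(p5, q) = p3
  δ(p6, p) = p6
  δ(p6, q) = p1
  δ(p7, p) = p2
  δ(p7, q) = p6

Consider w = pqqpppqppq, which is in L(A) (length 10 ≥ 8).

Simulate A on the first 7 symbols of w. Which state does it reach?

State sequence: p0 -p-> p4 -q-> p7 -q-> p6 -p-> p6 -p-> p6 -p-> p6 -q-> p1

After reading 7 characters, A is in state p1.
(This kind of state-tracing is the core of the pumping-lemma construction: with 8 states, pigeonhole forces a repeat within the first 8 steps.)

p1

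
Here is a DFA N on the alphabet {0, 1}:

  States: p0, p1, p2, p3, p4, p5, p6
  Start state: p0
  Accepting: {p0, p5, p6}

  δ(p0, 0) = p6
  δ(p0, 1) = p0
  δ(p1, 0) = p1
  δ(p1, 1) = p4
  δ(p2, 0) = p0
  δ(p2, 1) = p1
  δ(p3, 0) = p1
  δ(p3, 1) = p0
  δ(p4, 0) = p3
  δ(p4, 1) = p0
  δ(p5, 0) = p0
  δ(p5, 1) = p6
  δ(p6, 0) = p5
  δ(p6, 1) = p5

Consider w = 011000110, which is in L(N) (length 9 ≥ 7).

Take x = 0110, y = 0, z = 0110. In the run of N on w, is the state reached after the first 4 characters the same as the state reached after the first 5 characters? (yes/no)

Run of N on the first 5 characters of w = 0 1 1 0 0:
  step 0: p0  (start)
  step 1: p6  (read 0: p0→p6)
  step 2: p5  (read 1: p6→p5)
  step 3: p6  (read 1: p5→p6)
  step 4: p5  (read 0: p6→p5)
  step 5: p0  (read 0: p5→p0)

After x (step 4): p5. After xy (step 5): p0.
They differ (p5 ≠ p0), so y is not a cycle from the state after x; this split is not the one the pumping-lemma construction produces, and pumping y need not keep the string in L(N).

no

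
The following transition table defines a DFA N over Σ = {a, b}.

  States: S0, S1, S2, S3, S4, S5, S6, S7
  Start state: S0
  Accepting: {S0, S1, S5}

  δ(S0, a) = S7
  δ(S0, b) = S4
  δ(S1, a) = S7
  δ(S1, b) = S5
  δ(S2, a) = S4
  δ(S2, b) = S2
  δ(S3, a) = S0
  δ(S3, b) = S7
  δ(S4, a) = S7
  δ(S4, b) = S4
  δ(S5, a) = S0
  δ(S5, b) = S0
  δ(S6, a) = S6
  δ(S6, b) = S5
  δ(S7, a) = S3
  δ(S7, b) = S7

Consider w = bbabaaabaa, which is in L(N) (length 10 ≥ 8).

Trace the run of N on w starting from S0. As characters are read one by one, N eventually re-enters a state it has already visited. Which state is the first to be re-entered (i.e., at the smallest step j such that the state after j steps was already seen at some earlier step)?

Run of N on w = b b a b a a a b a a:
  step 0: S0  (start)
  step 1: S4  (read b: S0→S4)
  step 2: S4  (read b: S4→S4)   ← first repeat (S4 seen earlier)
  step 3: S7  (read a: S4→S7)
  step 4: S7  (read b: S7→S7)
  step 5: S3  (read a: S7→S3)
  step 6: S0  (read a: S3→S0)
  step 7: S7  (read a: S0→S7)
  step 8: S7  (read b: S7→S7)
  step 9: S3  (read a: S7→S3)
  step 10: S0  (read a: S3→S0)

The earliest repeat is at step j = 2: N is in S4, which it already visited at step i = 1.
The DFA has 8 states, so the proof of the pumping lemma guarantees a repeated state among the first 8+1 visited; the segment between the two visits is the pumpable y.

S4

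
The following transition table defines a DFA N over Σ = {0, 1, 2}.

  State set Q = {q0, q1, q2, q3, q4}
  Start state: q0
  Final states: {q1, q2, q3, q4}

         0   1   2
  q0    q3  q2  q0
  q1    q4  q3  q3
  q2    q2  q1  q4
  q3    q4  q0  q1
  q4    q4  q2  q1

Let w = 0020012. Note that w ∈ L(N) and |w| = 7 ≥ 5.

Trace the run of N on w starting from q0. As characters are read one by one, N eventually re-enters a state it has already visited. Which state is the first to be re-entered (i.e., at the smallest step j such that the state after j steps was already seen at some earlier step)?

State sequence: q0 -0-> q3 -0-> q4 -2-> q1 -0-> q4 -0-> q4 -1-> q2 -2-> q4
First repeat at step 4: q4 was already visited.

The earliest repeat is at step j = 4: N is in q4, which it already visited at step i = 2.

q4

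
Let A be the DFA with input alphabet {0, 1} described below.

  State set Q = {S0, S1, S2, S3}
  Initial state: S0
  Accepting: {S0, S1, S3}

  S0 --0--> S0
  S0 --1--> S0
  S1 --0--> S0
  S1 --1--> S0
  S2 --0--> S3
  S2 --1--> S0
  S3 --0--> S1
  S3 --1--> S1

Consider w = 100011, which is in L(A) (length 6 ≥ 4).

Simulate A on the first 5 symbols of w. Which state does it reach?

State sequence: S0 -1-> S0 -0-> S0 -0-> S0 -0-> S0 -1-> S0

After reading 5 characters, A is in state S0.

S0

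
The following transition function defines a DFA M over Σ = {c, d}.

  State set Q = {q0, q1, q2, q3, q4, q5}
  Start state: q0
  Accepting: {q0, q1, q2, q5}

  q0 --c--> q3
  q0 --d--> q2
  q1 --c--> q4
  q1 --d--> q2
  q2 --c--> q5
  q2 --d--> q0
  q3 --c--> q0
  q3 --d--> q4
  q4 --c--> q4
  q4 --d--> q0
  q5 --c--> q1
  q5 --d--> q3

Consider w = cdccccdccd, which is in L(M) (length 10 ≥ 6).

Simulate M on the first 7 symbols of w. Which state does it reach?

q0

State sequence: q0 -c-> q3 -d-> q4 -c-> q4 -c-> q4 -c-> q4 -c-> q4 -d-> q0

After reading 7 characters, M is in state q0.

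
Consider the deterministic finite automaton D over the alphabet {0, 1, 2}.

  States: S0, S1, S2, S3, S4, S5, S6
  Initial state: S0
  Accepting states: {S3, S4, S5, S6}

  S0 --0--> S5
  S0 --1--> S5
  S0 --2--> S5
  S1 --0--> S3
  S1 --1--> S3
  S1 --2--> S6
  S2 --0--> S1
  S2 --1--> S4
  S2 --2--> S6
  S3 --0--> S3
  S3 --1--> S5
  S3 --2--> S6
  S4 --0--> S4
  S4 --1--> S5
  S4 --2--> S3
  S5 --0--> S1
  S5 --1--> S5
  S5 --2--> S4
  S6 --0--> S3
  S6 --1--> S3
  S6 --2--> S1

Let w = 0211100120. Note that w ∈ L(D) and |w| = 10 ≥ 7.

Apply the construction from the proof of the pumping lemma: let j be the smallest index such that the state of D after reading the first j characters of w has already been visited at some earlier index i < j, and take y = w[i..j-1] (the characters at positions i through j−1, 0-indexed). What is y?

Run of D on w = 0 2 1 1 1 0 0 1 2 0:
  step 0: S0  (start)
  step 1: S5  (read 0: S0→S5)
  step 2: S4  (read 2: S5→S4)
  step 3: S5  (read 1: S4→S5)   ← first repeat (S5 seen earlier)
  step 4: S5  (read 1: S5→S5)
  step 5: S5  (read 1: S5→S5)
  step 6: S1  (read 0: S5→S1)
  step 7: S3  (read 0: S1→S3)
  step 8: S5  (read 1: S3→S5)
  step 9: S4  (read 2: S5→S4)
  step 10: S4  (read 0: S4→S4)

So i = 1, j = 3, giving x = w[0:1] = 0, y = w[1:3] = 21, z = w[3:10] = 1100120.
Check: |xy| = 3 ≤ 7 and |y| = 2 ≥ 1. Reading y takes D from S5 back to S5, so every xyⁱz is accepted.
With |Q| = 7, pigeonhole forces a state repeat no later than step 7; the substring read between the first and second visits to that state can be pumped.

21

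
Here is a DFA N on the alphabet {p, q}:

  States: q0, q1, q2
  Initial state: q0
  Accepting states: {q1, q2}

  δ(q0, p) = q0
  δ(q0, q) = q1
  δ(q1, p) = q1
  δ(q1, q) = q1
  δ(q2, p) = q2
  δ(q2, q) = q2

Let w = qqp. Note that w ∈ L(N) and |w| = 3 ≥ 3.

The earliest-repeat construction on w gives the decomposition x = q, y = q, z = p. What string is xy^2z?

xy^2z = q·q·q·p = qqqp.
Reading y = q takes N from q1 back to q1, so after x·y·y the machine is still in q1, and z then leads to the accepting state q1. Hence qqqp ∈ L(N).

qqqp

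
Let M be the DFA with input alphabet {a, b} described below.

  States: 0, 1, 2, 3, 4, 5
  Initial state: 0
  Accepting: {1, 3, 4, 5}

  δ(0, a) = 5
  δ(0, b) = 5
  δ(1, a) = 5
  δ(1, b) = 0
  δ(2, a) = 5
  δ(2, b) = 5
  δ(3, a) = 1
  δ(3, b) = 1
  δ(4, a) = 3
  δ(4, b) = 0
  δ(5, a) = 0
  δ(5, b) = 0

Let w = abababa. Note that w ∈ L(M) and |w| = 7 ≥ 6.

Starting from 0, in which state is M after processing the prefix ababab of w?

0

Run of M on the first 6 characters of w = a b a b a b:
  step 0: 0  (start)
  step 1: 5  (read a: 0→5)
  step 2: 0  (read b: 5→0)
  step 3: 5  (read a: 0→5)
  step 4: 0  (read b: 5→0)
  step 5: 5  (read a: 0→5)
  step 6: 0  (read b: 5→0)

After reading 6 characters, M is in state 0.
(This kind of state-tracing is the core of the pumping-lemma construction: with 6 states, pigeonhole forces a repeat within the first 6 steps.)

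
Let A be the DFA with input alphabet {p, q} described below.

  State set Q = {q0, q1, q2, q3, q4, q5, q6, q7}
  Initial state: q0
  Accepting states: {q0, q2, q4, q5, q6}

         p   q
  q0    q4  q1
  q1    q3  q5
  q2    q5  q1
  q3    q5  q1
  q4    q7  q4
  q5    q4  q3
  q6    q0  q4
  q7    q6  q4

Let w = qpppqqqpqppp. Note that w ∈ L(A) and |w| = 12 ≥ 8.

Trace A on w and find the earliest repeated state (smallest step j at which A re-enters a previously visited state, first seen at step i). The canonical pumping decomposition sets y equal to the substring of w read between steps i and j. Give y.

Run of A on w = q p p p q q q p q p p p:
  step 0: q0  (start)
  step 1: q1  (read q: q0→q1)
  step 2: q3  (read p: q1→q3)
  step 3: q5  (read p: q3→q5)
  step 4: q4  (read p: q5→q4)
  step 5: q4  (read q: q4→q4)   ← first repeat (q4 seen earlier)
  step 6: q4  (read q: q4→q4)
  step 7: q4  (read q: q4→q4)
  step 8: q7  (read p: q4→q7)
  step 9: q4  (read q: q7→q4)
  step 10: q7  (read p: q4→q7)
  step 11: q6  (read p: q7→q6)
  step 12: q0  (read p: q6→q0)

So i = 4, j = 5, giving x = w[0:4] = qppp, y = w[4:5] = q, z = w[5:12] = qqpqppp.
Check: |xy| = 5 ≤ 8 and |y| = 1 ≥ 1. Reading y takes A from q4 back to q4, so every xyⁱz is accepted.

q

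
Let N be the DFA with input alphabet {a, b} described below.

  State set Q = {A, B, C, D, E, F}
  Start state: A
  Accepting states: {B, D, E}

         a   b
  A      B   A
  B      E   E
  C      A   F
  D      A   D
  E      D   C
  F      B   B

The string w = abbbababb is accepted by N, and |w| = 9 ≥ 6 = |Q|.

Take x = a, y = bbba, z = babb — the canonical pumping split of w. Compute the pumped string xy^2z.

abbbabbbababb

xy^2z = a·bbba·bbba·babb = abbbabbbababb.
Reading y = bbba takes N from B back to B, so after x·y·y the machine is still in B, and z then leads to the accepting state D. Hence abbbabbbababb ∈ L(N).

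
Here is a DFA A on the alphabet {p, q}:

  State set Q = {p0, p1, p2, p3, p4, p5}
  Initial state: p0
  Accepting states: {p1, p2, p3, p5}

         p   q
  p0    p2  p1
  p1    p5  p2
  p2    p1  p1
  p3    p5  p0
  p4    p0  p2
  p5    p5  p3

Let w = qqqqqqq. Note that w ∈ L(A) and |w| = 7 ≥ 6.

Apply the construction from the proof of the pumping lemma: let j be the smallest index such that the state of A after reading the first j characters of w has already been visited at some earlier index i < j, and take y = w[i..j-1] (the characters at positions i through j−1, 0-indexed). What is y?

qq

Run of A on w = q q q q q q q:
  step 0: p0  (start)
  step 1: p1  (read q: p0→p1)
  step 2: p2  (read q: p1→p2)
  step 3: p1  (read q: p2→p1)   ← first repeat (p1 seen earlier)
  step 4: p2  (read q: p1→p2)
  step 5: p1  (read q: p2→p1)
  step 6: p2  (read q: p1→p2)
  step 7: p1  (read q: p2→p1)

So i = 1, j = 3, giving x = w[0:1] = q, y = w[1:3] = qq, z = w[3:7] = qqqq.
Check: |xy| = 3 ≤ 6 and |y| = 2 ≥ 1. Reading y takes A from p1 back to p1, so every xyⁱz is accepted.
The DFA has 6 states, so the proof of the pumping lemma guarantees a repeated state among the first 6+1 visited; the segment between the two visits is the pumpable y.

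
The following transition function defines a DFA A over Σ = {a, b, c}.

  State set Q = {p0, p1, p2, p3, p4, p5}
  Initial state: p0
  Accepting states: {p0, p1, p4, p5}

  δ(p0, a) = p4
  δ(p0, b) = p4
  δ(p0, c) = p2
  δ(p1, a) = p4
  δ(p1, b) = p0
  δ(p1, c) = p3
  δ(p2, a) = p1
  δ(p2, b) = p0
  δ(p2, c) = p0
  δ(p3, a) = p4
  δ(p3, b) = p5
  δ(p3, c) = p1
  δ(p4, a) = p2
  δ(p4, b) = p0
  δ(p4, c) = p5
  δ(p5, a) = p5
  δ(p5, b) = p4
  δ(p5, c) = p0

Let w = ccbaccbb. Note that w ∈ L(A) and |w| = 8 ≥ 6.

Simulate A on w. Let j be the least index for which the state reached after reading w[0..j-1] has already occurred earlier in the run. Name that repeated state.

p0

State sequence: p0 -c-> p2 -c-> p0 -b-> p4 -a-> p2 -c-> p0 -c-> p2 -b-> p0 -b-> p4
First repeat at step 2: p0 was already visited.

The earliest repeat is at step j = 2: A is in p0, which it already visited at step i = 0.
With |Q| = 6, pigeonhole forces a state repeat no later than step 6; the substring read between the first and second visits to that state can be pumped.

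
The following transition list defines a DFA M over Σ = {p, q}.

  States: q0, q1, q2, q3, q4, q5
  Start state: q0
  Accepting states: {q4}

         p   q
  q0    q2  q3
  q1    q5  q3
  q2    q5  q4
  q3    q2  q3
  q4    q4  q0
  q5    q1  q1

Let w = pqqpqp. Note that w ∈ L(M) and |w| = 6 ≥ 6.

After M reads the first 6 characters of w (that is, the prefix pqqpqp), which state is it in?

q4

Run of M on the first 6 characters of w = p q q p q p:
  step 0: q0  (start)
  step 1: q2  (read p: q0→q2)
  step 2: q4  (read q: q2→q4)
  step 3: q0  (read q: q4→q0)
  step 4: q2  (read p: q0→q2)
  step 5: q4  (read q: q2→q4)
  step 6: q4  (read p: q4→q4)

After reading 6 characters, M is in state q4.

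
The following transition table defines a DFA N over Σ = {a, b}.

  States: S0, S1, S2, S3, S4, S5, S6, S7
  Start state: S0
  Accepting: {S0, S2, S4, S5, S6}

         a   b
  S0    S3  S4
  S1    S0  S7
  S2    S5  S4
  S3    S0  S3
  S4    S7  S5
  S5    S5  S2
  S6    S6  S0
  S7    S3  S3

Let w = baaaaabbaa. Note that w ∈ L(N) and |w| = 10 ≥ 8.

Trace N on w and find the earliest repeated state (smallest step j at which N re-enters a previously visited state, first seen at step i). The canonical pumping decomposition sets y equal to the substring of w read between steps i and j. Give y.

baaa

Run of N on w = b a a a a a b b a a:
  step 0: S0  (start)
  step 1: S4  (read b: S0→S4)
  step 2: S7  (read a: S4→S7)
  step 3: S3  (read a: S7→S3)
  step 4: S0  (read a: S3→S0)   ← first repeat (S0 seen earlier)
  step 5: S3  (read a: S0→S3)
  step 6: S0  (read a: S3→S0)
  step 7: S4  (read b: S0→S4)
  step 8: S5  (read b: S4→S5)
  step 9: S5  (read a: S5→S5)
  step 10: S5  (read a: S5→S5)

So i = 0, j = 4, giving x = w[0:0] = ε, y = w[0:4] = baaa, z = w[4:10] = aabbaa.
Check: |xy| = 4 ≤ 8 and |y| = 4 ≥ 1. Reading y takes N from S0 back to S0, so every xyⁱz is accepted.
Since N has 8 states, any run of length ≥ 8 visits 8+1 states, so by pigeonhole some state repeats within the first 8 steps — that repeat gives the pumpable loop.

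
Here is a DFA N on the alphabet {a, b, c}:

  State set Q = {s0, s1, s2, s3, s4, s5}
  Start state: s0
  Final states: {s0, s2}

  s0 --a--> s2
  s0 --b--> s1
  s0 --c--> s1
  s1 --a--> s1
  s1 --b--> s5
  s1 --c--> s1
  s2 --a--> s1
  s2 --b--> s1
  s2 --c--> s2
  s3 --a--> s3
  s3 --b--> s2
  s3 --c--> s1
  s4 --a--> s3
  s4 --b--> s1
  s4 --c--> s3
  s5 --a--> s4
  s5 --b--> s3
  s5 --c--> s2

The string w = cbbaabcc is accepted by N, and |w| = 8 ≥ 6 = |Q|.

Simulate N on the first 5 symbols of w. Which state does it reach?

Run of N on the first 5 characters of w = c b b a a:
  step 0: s0  (start)
  step 1: s1  (read c: s0→s1)
  step 2: s5  (read b: s1→s5)
  step 3: s3  (read b: s5→s3)
  step 4: s3  (read a: s3→s3)
  step 5: s3  (read a: s3→s3)

After reading 5 characters, N is in state s3.
(This kind of state-tracing is the core of the pumping-lemma construction: with 6 states, pigeonhole forces a repeat within the first 6 steps.)

s3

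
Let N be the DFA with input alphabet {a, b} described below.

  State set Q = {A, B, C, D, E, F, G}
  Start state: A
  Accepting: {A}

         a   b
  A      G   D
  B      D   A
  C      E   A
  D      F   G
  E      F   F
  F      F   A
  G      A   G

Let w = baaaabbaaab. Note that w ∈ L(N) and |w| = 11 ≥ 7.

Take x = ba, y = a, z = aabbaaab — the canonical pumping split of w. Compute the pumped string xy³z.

baaaaaabbaaab

xy^3z = ba·a·a·a·aabbaaab = baaaaaabbaaab.
Reading y = a takes N from F back to F, so after x·y·y·y the machine is still in F, and z then leads to the accepting state A. Hence baaaaaabbaaab ∈ L(N).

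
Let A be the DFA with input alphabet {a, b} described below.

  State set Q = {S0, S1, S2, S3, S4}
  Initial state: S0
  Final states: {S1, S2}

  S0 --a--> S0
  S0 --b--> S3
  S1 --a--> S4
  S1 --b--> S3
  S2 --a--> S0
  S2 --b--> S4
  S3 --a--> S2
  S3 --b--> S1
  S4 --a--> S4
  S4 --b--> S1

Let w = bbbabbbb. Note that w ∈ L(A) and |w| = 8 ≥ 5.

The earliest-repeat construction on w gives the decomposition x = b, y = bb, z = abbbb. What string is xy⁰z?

babbbb

xy⁰z = xz = b·abbbb = babbbb.
Reading y = bb takes A from S3 back to S3, so after x the machine is still in S3, and z then leads to the accepting state S1. Hence babbbb ∈ L(A).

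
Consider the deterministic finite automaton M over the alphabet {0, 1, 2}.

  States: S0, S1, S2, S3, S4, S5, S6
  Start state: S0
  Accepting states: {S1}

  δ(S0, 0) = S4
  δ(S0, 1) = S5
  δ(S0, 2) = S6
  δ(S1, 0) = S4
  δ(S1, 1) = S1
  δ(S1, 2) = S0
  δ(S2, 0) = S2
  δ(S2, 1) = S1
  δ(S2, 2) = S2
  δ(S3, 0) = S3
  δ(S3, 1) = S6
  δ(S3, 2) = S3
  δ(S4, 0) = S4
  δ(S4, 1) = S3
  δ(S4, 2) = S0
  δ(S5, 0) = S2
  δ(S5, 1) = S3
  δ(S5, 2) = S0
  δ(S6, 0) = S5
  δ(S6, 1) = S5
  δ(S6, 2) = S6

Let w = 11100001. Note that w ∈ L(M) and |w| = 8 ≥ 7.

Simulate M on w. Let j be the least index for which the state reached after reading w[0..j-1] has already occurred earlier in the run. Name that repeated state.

State sequence: S0 -1-> S5 -1-> S3 -1-> S6 -0-> S5 -0-> S2 -0-> S2 -0-> S2 -1-> S1
First repeat at step 4: S5 was already visited.

The earliest repeat is at step j = 4: M is in S5, which it already visited at step i = 1.
Since M has 7 states, any run of length ≥ 7 visits 7+1 states, so by pigeonhole some state repeats within the first 7 steps — that repeat gives the pumpable loop.

S5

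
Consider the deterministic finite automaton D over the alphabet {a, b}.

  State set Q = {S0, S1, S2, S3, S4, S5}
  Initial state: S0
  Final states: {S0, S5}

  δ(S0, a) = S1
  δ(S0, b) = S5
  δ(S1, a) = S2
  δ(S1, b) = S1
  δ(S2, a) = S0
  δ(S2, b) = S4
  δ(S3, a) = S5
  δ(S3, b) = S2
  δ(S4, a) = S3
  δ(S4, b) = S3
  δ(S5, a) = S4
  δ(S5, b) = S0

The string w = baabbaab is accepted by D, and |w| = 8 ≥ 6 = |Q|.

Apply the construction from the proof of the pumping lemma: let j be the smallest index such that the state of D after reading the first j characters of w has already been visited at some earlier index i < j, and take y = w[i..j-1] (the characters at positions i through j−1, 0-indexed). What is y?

abb

State sequence: S0 -b-> S5 -a-> S4 -a-> S3 -b-> S2 -b-> S4 -a-> S3 -a-> S5 -b-> S0
First repeat at step 5: S4 was already visited.

So i = 2, j = 5, giving x = w[0:2] = ba, y = w[2:5] = abb, z = w[5:8] = aab.
Check: |xy| = 5 ≤ 6 and |y| = 3 ≥ 1. Reading y takes D from S4 back to S4, so every xyⁱz is accepted.
Pumping length from the standard proof: p = 6 (the number of states). The repeated state found above gives |xy| = j ≤ 6 and |y| = j − i ≥ 1.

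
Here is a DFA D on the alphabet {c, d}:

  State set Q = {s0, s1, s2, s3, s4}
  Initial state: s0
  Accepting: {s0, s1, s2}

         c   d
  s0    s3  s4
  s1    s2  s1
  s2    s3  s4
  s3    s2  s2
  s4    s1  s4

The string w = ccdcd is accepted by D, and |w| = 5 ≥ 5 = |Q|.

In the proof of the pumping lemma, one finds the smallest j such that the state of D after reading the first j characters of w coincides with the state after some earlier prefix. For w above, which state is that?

s1

Run of D on w = c c d c d:
  step 0: s0  (start)
  step 1: s3  (read c: s0→s3)
  step 2: s2  (read c: s3→s2)
  step 3: s4  (read d: s2→s4)
  step 4: s1  (read c: s4→s1)
  step 5: s1  (read d: s1→s1)   ← first repeat (s1 seen earlier)

The earliest repeat is at step j = 5: D is in s1, which it already visited at step i = 4.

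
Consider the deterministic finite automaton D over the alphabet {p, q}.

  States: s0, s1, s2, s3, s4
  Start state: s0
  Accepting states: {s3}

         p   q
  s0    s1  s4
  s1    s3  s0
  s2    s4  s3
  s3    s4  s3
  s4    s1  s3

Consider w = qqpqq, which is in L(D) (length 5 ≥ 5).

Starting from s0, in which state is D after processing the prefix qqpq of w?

s3

State sequence: s0 -q-> s4 -q-> s3 -p-> s4 -q-> s3

After reading 4 characters, D is in state s3.
(This kind of state-tracing is the core of the pumping-lemma construction: with 5 states, pigeonhole forces a repeat within the first 5 steps.)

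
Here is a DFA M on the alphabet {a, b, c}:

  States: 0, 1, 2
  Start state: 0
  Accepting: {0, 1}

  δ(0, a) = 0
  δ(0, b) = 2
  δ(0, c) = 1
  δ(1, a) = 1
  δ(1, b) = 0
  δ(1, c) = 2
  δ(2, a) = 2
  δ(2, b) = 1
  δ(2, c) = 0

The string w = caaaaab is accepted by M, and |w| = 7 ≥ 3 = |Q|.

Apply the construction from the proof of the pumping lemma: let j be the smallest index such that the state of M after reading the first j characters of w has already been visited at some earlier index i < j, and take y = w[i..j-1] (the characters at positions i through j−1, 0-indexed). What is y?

a

State sequence: 0 -c-> 1 -a-> 1 -a-> 1 -a-> 1 -a-> 1 -a-> 1 -b-> 0
First repeat at step 2: 1 was already visited.

So i = 1, j = 2, giving x = w[0:1] = c, y = w[1:2] = a, z = w[2:7] = aaaab.
Check: |xy| = 2 ≤ 3 and |y| = 1 ≥ 1. Reading y takes M from 1 back to 1, so every xyⁱz is accepted.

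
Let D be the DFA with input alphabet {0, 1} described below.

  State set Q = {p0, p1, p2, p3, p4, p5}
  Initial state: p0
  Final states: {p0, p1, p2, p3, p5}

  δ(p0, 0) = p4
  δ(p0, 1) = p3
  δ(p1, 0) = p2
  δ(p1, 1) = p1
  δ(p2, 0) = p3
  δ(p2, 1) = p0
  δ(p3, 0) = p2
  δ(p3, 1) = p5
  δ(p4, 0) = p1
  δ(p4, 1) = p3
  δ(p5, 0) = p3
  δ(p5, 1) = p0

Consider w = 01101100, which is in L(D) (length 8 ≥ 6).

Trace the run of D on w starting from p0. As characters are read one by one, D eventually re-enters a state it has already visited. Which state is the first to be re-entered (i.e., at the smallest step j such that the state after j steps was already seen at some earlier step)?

Run of D on w = 0 1 1 0 1 1 0 0:
  step 0: p0  (start)
  step 1: p4  (read 0: p0→p4)
  step 2: p3  (read 1: p4→p3)
  step 3: p5  (read 1: p3→p5)
  step 4: p3  (read 0: p5→p3)   ← first repeat (p3 seen earlier)
  step 5: p5  (read 1: p3→p5)
  step 6: p0  (read 1: p5→p0)
  step 7: p4  (read 0: p0→p4)
  step 8: p1  (read 0: p4→p1)

The earliest repeat is at step j = 4: D is in p3, which it already visited at step i = 2.

p3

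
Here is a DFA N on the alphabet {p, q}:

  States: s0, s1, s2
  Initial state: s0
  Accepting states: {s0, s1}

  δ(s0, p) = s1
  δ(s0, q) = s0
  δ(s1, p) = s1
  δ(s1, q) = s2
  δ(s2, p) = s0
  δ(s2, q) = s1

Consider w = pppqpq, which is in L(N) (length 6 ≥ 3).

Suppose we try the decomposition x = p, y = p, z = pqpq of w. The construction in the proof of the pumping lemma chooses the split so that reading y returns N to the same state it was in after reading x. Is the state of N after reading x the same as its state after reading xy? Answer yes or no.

Run of N on the first 2 characters of w = p p:
  step 0: s0  (start)
  step 1: s1  (read p: s0→s1)
  step 2: s1  (read p: s1→s1)

After x (step 1): s1. After xy (step 2): s1.
They match, so y = p drives N around a cycle from s1 back to itself; pumping y any number of times keeps N in s1 before reading z, and xyⁱz ∈ L(N) for every i ≥ 0.

yes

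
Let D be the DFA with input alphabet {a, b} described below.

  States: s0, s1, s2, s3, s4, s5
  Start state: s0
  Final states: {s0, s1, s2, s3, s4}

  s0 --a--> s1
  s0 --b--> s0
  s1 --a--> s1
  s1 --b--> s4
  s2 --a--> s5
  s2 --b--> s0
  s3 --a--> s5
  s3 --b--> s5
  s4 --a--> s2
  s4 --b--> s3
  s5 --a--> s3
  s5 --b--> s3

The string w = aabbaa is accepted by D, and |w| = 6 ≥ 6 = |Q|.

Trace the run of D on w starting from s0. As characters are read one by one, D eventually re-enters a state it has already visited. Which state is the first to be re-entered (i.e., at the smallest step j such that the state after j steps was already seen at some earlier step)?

s1

Run of D on w = a a b b a a:
  step 0: s0  (start)
  step 1: s1  (read a: s0→s1)
  step 2: s1  (read a: s1→s1)   ← first repeat (s1 seen earlier)
  step 3: s4  (read b: s1→s4)
  step 4: s3  (read b: s4→s3)
  step 5: s5  (read a: s3→s5)
  step 6: s3  (read a: s5→s3)

The earliest repeat is at step j = 2: D is in s1, which it already visited at step i = 1.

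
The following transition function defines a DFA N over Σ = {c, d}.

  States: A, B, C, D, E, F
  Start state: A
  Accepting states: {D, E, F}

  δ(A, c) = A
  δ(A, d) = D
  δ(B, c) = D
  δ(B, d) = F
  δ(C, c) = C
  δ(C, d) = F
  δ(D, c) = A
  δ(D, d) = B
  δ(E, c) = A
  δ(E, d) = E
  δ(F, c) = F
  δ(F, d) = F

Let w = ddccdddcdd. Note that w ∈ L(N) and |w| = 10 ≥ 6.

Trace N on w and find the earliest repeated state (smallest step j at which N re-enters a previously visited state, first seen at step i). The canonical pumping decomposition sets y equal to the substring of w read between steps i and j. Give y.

State sequence: A -d-> D -d-> B -c-> D -c-> A -d-> D -d-> B -d-> F -c-> F -d-> F -d-> F
First repeat at step 3: D was already visited.

So i = 1, j = 3, giving x = w[0:1] = d, y = w[1:3] = dc, z = w[3:10] = cdddcdd.
Check: |xy| = 3 ≤ 6 and |y| = 2 ≥ 1. Reading y takes N from D back to D, so every xyⁱz is accepted.
With |Q| = 6, pigeonhole forces a state repeat no later than step 6; the substring read between the first and second visits to that state can be pumped.

dc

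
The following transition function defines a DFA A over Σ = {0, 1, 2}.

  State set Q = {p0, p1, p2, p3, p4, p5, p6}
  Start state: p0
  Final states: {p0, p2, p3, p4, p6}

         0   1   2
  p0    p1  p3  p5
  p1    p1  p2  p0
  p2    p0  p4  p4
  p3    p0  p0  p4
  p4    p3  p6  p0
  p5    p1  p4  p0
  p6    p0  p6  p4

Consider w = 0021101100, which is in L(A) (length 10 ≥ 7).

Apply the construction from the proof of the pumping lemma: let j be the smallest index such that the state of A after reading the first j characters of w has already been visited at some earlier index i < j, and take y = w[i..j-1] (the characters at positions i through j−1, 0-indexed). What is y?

Run of A on w = 0 0 2 1 1 0 1 1 0 0:
  step 0: p0  (start)
  step 1: p1  (read 0: p0→p1)
  step 2: p1  (read 0: p1→p1)   ← first repeat (p1 seen earlier)
  step 3: p0  (read 2: p1→p0)
  step 4: p3  (read 1: p0→p3)
  step 5: p0  (read 1: p3→p0)
  step 6: p1  (read 0: p0→p1)
  step 7: p2  (read 1: p1→p2)
  step 8: p4  (read 1: p2→p4)
  step 9: p3  (read 0: p4→p3)
  step 10: p0  (read 0: p3→p0)

So i = 1, j = 2, giving x = w[0:1] = 0, y = w[1:2] = 0, z = w[2:10] = 21101100.
Check: |xy| = 2 ≤ 7 and |y| = 1 ≥ 1. Reading y takes A from p1 back to p1, so every xyⁱz is accepted.

0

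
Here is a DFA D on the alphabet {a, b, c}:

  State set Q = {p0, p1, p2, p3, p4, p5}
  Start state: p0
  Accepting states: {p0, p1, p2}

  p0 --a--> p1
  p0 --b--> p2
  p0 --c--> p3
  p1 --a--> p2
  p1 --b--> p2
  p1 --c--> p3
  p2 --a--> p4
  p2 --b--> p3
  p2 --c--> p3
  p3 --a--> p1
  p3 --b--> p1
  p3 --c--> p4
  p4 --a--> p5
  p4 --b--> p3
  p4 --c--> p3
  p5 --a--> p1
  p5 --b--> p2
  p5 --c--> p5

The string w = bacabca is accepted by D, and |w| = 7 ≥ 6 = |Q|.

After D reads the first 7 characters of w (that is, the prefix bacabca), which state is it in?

Run of D on the first 7 characters of w = b a c a b c a:
  step 0: p0  (start)
  step 1: p2  (read b: p0→p2)
  step 2: p4  (read a: p2→p4)
  step 3: p3  (read c: p4→p3)
  step 4: p1  (read a: p3→p1)
  step 5: p2  (read b: p1→p2)
  step 6: p3  (read c: p2→p3)
  step 7: p1  (read a: p3→p1)

After reading 7 characters, D is in state p1.

p1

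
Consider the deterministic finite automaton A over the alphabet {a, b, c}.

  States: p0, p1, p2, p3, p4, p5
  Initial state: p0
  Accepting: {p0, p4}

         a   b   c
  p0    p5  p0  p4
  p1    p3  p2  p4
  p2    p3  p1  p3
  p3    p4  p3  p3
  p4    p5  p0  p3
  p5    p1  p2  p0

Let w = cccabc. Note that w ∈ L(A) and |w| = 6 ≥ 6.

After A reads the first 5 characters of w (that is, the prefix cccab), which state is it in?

p0

Run of A on the first 5 characters of w = c c c a b:
  step 0: p0  (start)
  step 1: p4  (read c: p0→p4)
  step 2: p3  (read c: p4→p3)
  step 3: p3  (read c: p3→p3)
  step 4: p4  (read a: p3→p4)
  step 5: p0  (read b: p4→p0)

After reading 5 characters, A is in state p0.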